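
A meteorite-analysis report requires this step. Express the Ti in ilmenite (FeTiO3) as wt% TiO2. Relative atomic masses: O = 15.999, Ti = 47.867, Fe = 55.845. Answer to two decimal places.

52.64 wt%

Formula mass = 151.709 g/mol.
1 Ti → 1.0000 mol TiO2 per formula unit; M(TiO2) = 79.865, so TiO2 mass = 79.865 g.
79.865/151.709 × 100 = 52.64 wt%.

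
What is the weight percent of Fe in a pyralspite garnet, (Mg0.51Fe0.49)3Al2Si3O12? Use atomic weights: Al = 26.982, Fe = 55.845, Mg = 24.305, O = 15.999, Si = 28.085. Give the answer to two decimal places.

M((Mg0.51Fe0.49)3Al2Si3O12) = 449.486 g/mol.
Fe contributes 1.47 × 55.845 = 82.092 g per mole.
82.092/449.486 = 0.1826 → 18.26%.

18.26 wt%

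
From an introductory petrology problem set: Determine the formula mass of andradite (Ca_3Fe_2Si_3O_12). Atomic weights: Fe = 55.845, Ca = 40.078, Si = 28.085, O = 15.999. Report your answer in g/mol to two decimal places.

508.17 g/mol

M = 3×40.078 + 2×55.845 + 3×28.085 + 12×15.999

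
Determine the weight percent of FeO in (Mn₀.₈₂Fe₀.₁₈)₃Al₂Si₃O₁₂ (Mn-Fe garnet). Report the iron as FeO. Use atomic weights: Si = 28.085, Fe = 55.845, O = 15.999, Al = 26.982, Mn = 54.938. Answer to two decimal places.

7.83 wt%

Formula mass = 495.511 g/mol.
0.54 Fe → 0.5400 mol FeO per formula unit; M(FeO) = 71.844, so FeO mass = 38.796 g.
38.796/495.511 × 100 = 7.83 wt%.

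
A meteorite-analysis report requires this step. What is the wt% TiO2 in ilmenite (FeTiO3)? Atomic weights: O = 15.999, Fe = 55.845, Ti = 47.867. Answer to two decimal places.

52.64 wt%

Formula mass = 151.709 g/mol.
1 Ti → 1.0000 mol TiO2 per formula unit; M(TiO2) = 79.865, so TiO2 mass = 79.865 g.
79.865/151.709 × 100 = 52.64 wt%.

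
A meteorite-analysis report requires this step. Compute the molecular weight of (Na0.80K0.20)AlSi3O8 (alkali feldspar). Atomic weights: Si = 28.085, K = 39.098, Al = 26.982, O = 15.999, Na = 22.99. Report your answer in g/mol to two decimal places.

Na: 0.80 × 22.99 = 18.3920
K: 0.20 × 39.098 = 7.8196
Al: 1 × 26.982 = 26.9820
Si: 3 × 28.085 = 84.2550
O: 8 × 15.999 = 127.9920
Summing the contributions gives the formula mass.

265.44 g/mol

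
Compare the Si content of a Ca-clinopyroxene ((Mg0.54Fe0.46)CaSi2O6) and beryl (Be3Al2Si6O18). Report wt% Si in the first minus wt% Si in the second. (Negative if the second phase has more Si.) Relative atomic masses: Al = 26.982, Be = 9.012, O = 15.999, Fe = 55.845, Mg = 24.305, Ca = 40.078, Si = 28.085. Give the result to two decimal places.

Si in (Mg0.54Fe0.46)CaSi2O6: molar mass 231.055 g/mol; 2×28.085 = 56.170 g → 24.31 wt%.
Si in Be3Al2Si6O18: molar mass 537.492 g/mol; 6×28.085 = 168.510 g → 31.35 wt%.
Difference = 24.31 − 31.35 = -7.04 percentage points.

-7.04 percentage points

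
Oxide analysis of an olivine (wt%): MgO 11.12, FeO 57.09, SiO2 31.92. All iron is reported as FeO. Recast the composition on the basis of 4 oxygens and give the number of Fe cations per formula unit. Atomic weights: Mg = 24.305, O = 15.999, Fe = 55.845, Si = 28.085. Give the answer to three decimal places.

MgO (M=40.304): mol = 0.27590; Mg = 0.27590, O = 0.27590.
FeO (M=71.844): mol = 0.79464; Fe = 0.79464, O = 0.79464.
SiO2 (M=60.083): mol = 0.53127; Si = 0.53127, O = 1.06254.
ΣO = 2.13308; factor = 4/ΣO = 1.87522.
Fe apfu = 0.79464 × 1.87522 = 1.490.

1.490 Fe apfu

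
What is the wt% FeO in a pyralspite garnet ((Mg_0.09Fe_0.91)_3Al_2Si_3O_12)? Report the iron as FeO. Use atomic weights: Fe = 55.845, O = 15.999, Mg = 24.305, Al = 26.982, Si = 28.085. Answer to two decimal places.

Molar mass of (Mg_0.09Fe_0.91)_3Al_2Si_3O_12 = 0.27×24.305 + 2.73×55.845 + 2×26.982 + 3×28.085 + 12×15.999 = 489.226 g/mol.
Each formula unit contains 2.73 Fe, equivalent to 2.73/1 = 2.7300 mol FeO.
M(FeO) = 1×55.845 + 1×15.999 = 71.844 g/mol.
Mass of FeO per formula unit = 2.7300 × 71.844 = 196.134 g.
FeO wt% = 196.134 / 489.226 × 100 = 40.09%.

40.09 wt%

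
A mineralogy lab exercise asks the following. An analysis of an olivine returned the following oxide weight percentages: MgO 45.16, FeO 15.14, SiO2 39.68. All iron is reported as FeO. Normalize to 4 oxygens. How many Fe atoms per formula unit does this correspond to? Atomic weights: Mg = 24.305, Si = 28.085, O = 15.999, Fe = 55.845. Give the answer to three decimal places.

MgO (M=40.304): mol = 1.12048; Mg = 1.12048, O = 1.12048.
FeO (M=71.844): mol = 0.21073; Fe = 0.21073, O = 0.21073.
SiO2 (M=60.083): mol = 0.66042; Si = 0.66042, O = 1.32084.
ΣO = 2.65205; factor = 4/ΣO = 1.50827.
Fe apfu = 0.21073 × 1.50827 = 0.318.

0.318 Fe apfu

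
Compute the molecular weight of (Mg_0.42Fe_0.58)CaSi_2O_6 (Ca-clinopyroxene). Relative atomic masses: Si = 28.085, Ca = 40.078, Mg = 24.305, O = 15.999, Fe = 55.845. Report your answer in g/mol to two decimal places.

Mg: 0.42 × 24.305 = 10.2081
Fe: 0.58 × 55.845 = 32.3901
Ca: 1 × 40.078 = 40.0780
Si: 2 × 28.085 = 56.1700
O: 6 × 15.999 = 95.9940
Summing the contributions gives the formula mass.

234.84 g/mol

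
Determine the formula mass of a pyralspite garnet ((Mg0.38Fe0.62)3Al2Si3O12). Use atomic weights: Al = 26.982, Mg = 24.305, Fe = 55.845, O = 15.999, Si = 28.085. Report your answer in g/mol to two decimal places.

461.79 g/mol

The formula mass is the sum 1.14(24.305) + 1.86(55.845) + 2(26.982) + 3(28.085) + 12(15.999).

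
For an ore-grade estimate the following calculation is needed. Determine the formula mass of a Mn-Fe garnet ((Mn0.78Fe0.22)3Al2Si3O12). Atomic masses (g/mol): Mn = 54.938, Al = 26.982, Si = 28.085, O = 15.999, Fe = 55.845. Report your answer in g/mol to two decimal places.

M = 2.34(54.938) + 0.66(55.845) + 2(26.982) + 3(28.085) + 12(15.999)

495.62 g/mol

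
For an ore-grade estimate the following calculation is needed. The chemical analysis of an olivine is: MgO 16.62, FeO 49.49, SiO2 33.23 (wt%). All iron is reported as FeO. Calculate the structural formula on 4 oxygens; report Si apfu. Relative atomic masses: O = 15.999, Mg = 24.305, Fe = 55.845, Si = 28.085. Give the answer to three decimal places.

1.002 Si apfu

16.62 wt% MgO ÷ 40.304 g/mol = 0.41237 mol, giving 0.41237 Mg and 0.41237 O.
49.49 wt% FeO ÷ 71.844 g/mol = 0.68885 mol, giving 0.68885 Fe and 0.68885 O.
33.23 wt% SiO2 ÷ 60.083 g/mol = 0.55307 mol, giving 0.55307 Si and 1.10614 O.
Oxygen sums to 2.20736; scaling by 4/2.20736 = 1.81212 puts the formula on 4 O.
Si: 0.55307 × 1.81212 = 1.002 atoms per formula unit.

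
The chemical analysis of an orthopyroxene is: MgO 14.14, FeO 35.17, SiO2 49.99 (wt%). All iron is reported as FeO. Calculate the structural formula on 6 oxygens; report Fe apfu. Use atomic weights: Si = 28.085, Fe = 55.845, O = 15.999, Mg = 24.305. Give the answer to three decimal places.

1.173 Fe apfu

MgO (M=40.304): mol = 0.35083; Mg = 0.35083, O = 0.35083.
FeO (M=71.844): mol = 0.48953; Fe = 0.48953, O = 0.48953.
SiO2 (M=60.083): mol = 0.83202; Si = 0.83202, O = 1.66404.
ΣO = 2.50440; factor = 6/ΣO = 2.39578.
Fe apfu = 0.48953 × 2.39578 = 1.173.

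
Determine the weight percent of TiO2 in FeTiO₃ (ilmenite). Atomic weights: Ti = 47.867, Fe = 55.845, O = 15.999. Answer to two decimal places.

Molar mass of FeTiO₃ = 1*55.845 + 1*47.867 + 3*15.999 = 151.709 g/mol.
Each formula unit contains 1 Ti, equivalent to 1/1 = 1.0000 mol TiO2.
M(TiO2) = 1×47.867 + 2×15.999 = 79.865 g/mol.
Mass of TiO2 per formula unit = 1.0000 × 79.865 = 79.865 g.
TiO2 wt% = 79.865 / 151.709 × 100 = 52.64%.

52.64 wt%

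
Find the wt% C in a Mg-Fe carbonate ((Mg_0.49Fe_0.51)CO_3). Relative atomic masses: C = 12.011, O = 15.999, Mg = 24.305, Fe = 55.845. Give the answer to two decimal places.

Molar mass of (Mg_0.49Fe_0.51)CO_3: 0.49×24.305 + 0.51×55.845 + 1×12.011 + 3×15.999 = 100.398 g/mol.
Mass of C per formula unit: 1 × 12.011 = 12.011 g.
Weight fraction C = 12.011 / 100.398 = 0.1196.

11.96 mass %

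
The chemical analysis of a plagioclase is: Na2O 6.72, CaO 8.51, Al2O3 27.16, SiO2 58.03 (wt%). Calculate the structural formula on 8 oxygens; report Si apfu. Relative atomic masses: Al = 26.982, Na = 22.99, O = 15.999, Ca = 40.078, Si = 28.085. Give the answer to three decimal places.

Na2O (M=61.979): mol = 0.10842; Na = 0.21684, O = 0.10842.
CaO (M=56.077): mol = 0.15176; Ca = 0.15176, O = 0.15176.
Al2O3 (M=101.961): mol = 0.26638; Al = 0.53276, O = 0.79914.
SiO2 (M=60.083): mol = 0.96583; Si = 0.96583, O = 1.93166.
ΣO = 2.99098; factor = 8/ΣO = 2.67471.
Si apfu = 0.96583 × 2.67471 = 2.583.

2.583 Si apfu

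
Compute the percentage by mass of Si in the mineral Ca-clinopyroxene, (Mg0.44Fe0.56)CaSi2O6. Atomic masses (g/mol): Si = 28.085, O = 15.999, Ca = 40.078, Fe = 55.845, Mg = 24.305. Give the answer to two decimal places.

M((Mg0.44Fe0.56)CaSi2O6) = 234.209 g/mol.
Si contributes 2 × 28.085 = 56.170 g per mole.
56.170/234.209 = 0.2398 → 23.98%.

23.98 weight percent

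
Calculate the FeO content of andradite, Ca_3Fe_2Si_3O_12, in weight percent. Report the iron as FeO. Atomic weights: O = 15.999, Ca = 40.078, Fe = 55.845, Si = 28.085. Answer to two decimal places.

M(Ca_3Fe_2Si_3O_12) = 508.167 g/mol; M(FeO) = 71.844 g/mol.
Moles FeO per formula unit = 2 Fe ÷ 1 = 2.0000.
FeO fraction = (2.0000 × 71.844) / 508.167 = 143.688/508.167 = 0.2828.

28.28 wt%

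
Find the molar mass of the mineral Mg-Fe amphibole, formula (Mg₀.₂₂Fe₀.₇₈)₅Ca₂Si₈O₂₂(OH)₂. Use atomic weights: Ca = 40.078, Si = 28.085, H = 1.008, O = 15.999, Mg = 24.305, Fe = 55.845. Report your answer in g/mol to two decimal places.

935.36 g/mol

Mg: 1.10 × 24.305 = 26.7355
Fe: 3.90 × 55.845 = 217.7955
Ca: 2 × 40.078 = 80.1560
Si: 8 × 28.085 = 224.6800
O: 24 × 15.999 = 383.9760
H: 2 × 1.008 = 2.0160
Summing the contributions gives the formula mass.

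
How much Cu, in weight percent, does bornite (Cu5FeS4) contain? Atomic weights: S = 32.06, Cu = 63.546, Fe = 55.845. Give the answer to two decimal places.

M(Cu5FeS4) = 501.815 g/mol.
Cu contributes 5 × 63.546 = 317.730 g per mole.
317.730/501.815 = 0.6332 → 63.32%.

63.32 weight percent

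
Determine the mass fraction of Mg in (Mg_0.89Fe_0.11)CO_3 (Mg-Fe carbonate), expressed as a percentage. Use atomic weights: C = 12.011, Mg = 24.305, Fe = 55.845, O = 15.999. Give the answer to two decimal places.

24.64 wt%

M((Mg_0.89Fe_0.11)CO_3) = 87.782 g/mol.
Mg contributes 0.89 × 24.305 = 21.631 g per mole.
21.631/87.782 = 0.2464 → 24.64%.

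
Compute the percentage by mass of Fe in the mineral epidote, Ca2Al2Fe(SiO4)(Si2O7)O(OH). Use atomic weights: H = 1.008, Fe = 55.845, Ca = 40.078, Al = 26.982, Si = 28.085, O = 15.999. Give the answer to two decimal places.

Formula mass = 2*40.078 + 2*26.982 + 1*55.845 + 3*28.085 + 13*15.999 + 1*1.008 = 483.215 g/mol, of which 55.845 g is Fe.
So Fe makes up 55.845/483.215 = 0.1156 of the mass, i.e. 11.56%.

11.56 weight percent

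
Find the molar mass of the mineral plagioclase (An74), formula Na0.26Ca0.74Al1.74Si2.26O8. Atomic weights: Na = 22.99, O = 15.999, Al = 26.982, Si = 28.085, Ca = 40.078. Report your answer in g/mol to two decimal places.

274.05 g/mol

The formula mass is the sum 0.26*22.99 + 0.74*40.078 + 1.74*26.982 + 2.26*28.085 + 8*15.999.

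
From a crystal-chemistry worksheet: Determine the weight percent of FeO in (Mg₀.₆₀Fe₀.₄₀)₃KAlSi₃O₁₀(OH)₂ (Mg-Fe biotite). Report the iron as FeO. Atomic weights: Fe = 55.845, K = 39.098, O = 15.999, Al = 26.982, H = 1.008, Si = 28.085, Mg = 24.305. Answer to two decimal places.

18.94 wt%

Formula mass = 455.102 g/mol.
1.20 Fe → 1.2000 mol FeO per formula unit; M(FeO) = 71.844, so FeO mass = 86.213 g.
86.213/455.102 × 100 = 18.94 wt%.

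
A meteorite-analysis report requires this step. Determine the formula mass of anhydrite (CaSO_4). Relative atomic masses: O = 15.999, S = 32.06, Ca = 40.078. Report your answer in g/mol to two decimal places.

136.13 g/mol

The formula mass is the sum 1(40.078) + 1(32.06) + 4(15.999).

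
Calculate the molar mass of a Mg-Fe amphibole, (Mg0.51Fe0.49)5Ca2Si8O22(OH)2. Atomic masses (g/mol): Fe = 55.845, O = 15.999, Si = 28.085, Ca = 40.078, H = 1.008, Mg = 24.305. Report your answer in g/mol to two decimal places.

The formula mass is the sum 2.55×24.305 + 2.45×55.845 + 2×40.078 + 8×28.085 + 24×15.999 + 2×1.008.

889.63 g/mol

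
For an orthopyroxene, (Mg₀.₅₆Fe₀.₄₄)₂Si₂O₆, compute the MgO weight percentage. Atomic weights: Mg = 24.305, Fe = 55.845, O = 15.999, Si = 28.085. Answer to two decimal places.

19.75 wt%

M((Mg₀.₅₆Fe₀.₄₄)₂Si₂O₆) = 228.529 g/mol; M(MgO) = 40.304 g/mol.
Moles MgO per formula unit = 1.12 Mg ÷ 1 = 1.1200.
MgO fraction = (1.1200 × 40.304) / 228.529 = 45.140/228.529 = 0.1975.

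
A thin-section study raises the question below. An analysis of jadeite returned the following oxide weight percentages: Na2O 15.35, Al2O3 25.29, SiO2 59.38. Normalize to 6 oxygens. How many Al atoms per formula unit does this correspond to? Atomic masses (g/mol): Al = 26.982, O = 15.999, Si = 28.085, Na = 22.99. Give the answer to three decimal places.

15.35 wt% Na2O ÷ 61.979 g/mol = 0.24766 mol, giving 0.49532 Na and 0.24766 O.
25.29 wt% Al2O3 ÷ 101.961 g/mol = 0.24804 mol, giving 0.49608 Al and 0.74412 O.
59.38 wt% SiO2 ÷ 60.083 g/mol = 0.98830 mol, giving 0.98830 Si and 1.97660 O.
Oxygen sums to 2.96838; scaling by 6/2.96838 = 2.02130 puts the formula on 6 O.
Al: 0.49608 × 2.02130 = 1.003 atoms per formula unit.

1.003 Al apfu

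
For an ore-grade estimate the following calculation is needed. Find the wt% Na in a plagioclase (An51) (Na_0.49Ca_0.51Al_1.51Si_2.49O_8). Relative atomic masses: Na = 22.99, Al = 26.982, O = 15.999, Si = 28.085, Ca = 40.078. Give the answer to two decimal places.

Formula mass = 0.49*22.99 + 0.51*40.078 + 1.51*26.982 + 2.49*28.085 + 8*15.999 = 270.371 g/mol, of which 11.265 g is Na.
So Na makes up 11.265/270.371 = 0.0417 of the mass, i.e. 4.17%.

4.17 mass %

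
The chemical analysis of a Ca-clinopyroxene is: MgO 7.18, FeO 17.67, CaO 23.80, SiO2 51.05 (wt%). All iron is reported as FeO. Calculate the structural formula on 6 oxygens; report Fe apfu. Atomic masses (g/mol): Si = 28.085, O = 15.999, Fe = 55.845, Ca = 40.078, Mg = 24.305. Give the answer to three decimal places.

MgO (M=40.304): mol = 0.17815; Mg = 0.17815, O = 0.17815.
FeO (M=71.844): mol = 0.24595; Fe = 0.24595, O = 0.24595.
CaO (M=56.077): mol = 0.42442; Ca = 0.42442, O = 0.42442.
SiO2 (M=60.083): mol = 0.84966; Si = 0.84966, O = 1.69932.
ΣO = 2.54784; factor = 6/ΣO = 2.35494.
Fe apfu = 0.24595 × 2.35494 = 0.579.

0.579 Fe apfu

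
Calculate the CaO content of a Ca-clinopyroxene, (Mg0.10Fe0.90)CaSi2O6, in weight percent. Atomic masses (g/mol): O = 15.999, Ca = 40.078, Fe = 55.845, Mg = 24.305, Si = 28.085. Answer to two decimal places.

22.89 wt%

M((Mg0.10Fe0.90)CaSi2O6) = 244.933 g/mol; M(CaO) = 56.077 g/mol.
Moles CaO per formula unit = 1 Ca ÷ 1 = 1.0000.
CaO fraction = (1.0000 × 56.077) / 244.933 = 56.077/244.933 = 0.2289.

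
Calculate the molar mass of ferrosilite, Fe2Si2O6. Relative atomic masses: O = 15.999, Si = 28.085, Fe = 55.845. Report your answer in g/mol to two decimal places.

The formula mass is the sum 2·55.845 + 2·28.085 + 6·15.999.

263.85 g/mol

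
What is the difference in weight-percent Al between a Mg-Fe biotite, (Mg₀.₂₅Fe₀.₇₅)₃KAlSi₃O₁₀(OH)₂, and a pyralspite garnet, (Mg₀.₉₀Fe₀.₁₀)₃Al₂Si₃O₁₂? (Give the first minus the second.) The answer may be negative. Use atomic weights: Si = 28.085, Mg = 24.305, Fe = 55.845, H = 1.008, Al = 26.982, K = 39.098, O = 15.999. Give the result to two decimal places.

Al in (Mg₀.₂₅Fe₀.₇₅)₃KAlSi₃O₁₀(OH)₂: molar mass 488.219 g/mol; 1×26.982 = 26.982 g → 5.53 wt%.
Al in (Mg₀.₉₀Fe₀.₁₀)₃Al₂Si₃O₁₂: molar mass 412.584 g/mol; 2×26.982 = 53.964 g → 13.08 wt%.
Difference = 5.53 − 13.08 = -7.55 percentage points.

-7.55 percentage points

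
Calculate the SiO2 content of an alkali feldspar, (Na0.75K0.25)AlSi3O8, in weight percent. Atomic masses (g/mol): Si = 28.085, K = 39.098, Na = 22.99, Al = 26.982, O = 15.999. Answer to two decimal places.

67.70 wt%

Formula mass = 266.246 g/mol.
3 Si → 3.0000 mol SiO2 per formula unit; M(SiO2) = 60.083, so SiO2 mass = 180.249 g.
180.249/266.246 × 100 = 67.70 wt%.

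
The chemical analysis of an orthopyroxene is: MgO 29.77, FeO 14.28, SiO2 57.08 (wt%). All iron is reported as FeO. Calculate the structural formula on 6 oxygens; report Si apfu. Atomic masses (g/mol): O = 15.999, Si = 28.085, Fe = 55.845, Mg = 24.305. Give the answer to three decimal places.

2.009 Si apfu

MgO: 29.77/40.304 = 0.73864 mol → 0.73864 mol Mg, 0.73864 mol O.
FeO: 14.28/71.844 = 0.19876 mol → 0.19876 mol Fe, 0.19876 mol O.
SiO2: 57.08/60.083 = 0.95002 mol → 0.95002 mol Si, 1.90004 mol O.
Total oxygen = 2.83744 mol. Normalization factor = 6/2.83744 = 2.11458.
Si per 6 O = 0.95002 × 2.11458 = 2.009.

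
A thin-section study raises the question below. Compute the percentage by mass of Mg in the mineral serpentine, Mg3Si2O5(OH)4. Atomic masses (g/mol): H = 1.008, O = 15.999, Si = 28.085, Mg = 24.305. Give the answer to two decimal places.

Formula mass = 3·24.305 + 2·28.085 + 9·15.999 + 4·1.008 = 277.108 g/mol, of which 72.915 g is Mg.
So Mg makes up 72.915/277.108 = 0.2631 of the mass, i.e. 26.31%.

26.31 mass %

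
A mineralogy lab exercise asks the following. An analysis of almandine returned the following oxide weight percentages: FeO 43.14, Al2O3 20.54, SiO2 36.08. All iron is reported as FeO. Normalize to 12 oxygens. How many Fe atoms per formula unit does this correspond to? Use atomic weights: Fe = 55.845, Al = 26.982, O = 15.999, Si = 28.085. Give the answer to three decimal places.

43.14 wt% FeO ÷ 71.844 g/mol = 0.60047 mol, giving 0.60047 Fe and 0.60047 O.
20.54 wt% Al2O3 ÷ 101.961 g/mol = 0.20145 mol, giving 0.40290 Al and 0.60435 O.
36.08 wt% SiO2 ÷ 60.083 g/mol = 0.60050 mol, giving 0.60050 Si and 1.20100 O.
Oxygen sums to 2.40582; scaling by 12/2.40582 = 4.98790 puts the formula on 12 O.
Fe: 0.60047 × 4.98790 = 2.995 atoms per formula unit.

2.995 Fe apfu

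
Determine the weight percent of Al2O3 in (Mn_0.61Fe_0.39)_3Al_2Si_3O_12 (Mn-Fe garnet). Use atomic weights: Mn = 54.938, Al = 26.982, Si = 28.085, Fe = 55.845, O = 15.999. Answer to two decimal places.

Formula mass = 496.082 g/mol.
2 Al → 1.0000 mol Al2O3 per formula unit; M(Al2O3) = 101.961, so Al2O3 mass = 101.961 g.
101.961/496.082 × 100 = 20.55 wt%.

20.55 wt%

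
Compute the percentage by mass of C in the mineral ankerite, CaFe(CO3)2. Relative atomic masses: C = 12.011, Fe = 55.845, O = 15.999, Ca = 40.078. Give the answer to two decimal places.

11.12 mass %

Molar mass of CaFe(CO3)2: 1·40.078 + 1·55.845 + 2·12.011 + 6·15.999 = 215.939 g/mol.
Mass of C per formula unit: 2 × 12.011 = 24.022 g.
Weight fraction C = 24.022 / 215.939 = 0.1112.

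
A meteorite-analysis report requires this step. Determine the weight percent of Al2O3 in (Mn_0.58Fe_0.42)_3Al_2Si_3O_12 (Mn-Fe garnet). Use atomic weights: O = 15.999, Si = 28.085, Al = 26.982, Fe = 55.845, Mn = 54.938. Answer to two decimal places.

20.55 wt%

Formula mass = 496.164 g/mol.
2 Al → 1.0000 mol Al2O3 per formula unit; M(Al2O3) = 101.961, so Al2O3 mass = 101.961 g.
101.961/496.164 × 100 = 20.55 wt%.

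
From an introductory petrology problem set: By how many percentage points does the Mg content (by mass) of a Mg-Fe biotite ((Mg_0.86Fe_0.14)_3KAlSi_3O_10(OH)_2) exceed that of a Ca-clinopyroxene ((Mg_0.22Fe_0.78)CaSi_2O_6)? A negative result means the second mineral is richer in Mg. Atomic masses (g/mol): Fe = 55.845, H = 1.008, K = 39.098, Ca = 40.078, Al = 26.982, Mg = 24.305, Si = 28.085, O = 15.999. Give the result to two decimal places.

First mineral: 62.707 g Mg in 430.501 g formula = 14.57 wt% Mg.
Second mineral: 5.347 g Mg in 241.148 g formula = 2.22 wt% Mg.
14.57% − 2.22% gives a difference of 12.35 percentage points.

12.35 percentage points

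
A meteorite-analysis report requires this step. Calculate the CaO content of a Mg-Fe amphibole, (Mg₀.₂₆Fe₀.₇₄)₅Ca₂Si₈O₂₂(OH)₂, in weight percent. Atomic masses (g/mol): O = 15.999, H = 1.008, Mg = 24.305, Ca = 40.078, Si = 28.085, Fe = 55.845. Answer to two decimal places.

12.07 wt%

M((Mg₀.₂₆Fe₀.₇₄)₅Ca₂Si₈O₂₂(OH)₂) = 929.051 g/mol; M(CaO) = 56.077 g/mol.
Moles CaO per formula unit = 2 Ca ÷ 1 = 2.0000.
CaO fraction = (2.0000 × 56.077) / 929.051 = 112.154/929.051 = 0.1207.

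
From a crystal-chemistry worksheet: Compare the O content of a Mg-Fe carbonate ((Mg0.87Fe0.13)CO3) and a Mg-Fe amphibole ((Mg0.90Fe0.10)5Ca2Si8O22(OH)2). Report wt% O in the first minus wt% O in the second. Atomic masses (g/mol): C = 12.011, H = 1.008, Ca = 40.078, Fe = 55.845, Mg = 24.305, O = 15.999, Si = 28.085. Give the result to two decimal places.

7.92 percentage points

M((Mg0.87Fe0.13)CO3) = 88.413 g/mol, so wt% O = 47.997/88.413 × 100 = 54.29%.
M((Mg0.90Fe0.10)5Ca2Si8O22(OH)2) = 828.123 g/mol, so wt% O = 383.976/828.123 × 100 = 46.37%.
54.29 − 46.37 = 7.92 pp.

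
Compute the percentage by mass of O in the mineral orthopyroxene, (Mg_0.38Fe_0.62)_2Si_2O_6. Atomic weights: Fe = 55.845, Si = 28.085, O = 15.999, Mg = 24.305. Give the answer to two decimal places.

Molar mass of (Mg_0.38Fe_0.62)_2Si_2O_6: 0.76×24.305 + 1.24×55.845 + 2×28.085 + 6×15.999 = 239.884 g/mol.
Mass of O per formula unit: 6 × 15.999 = 95.994 g.
Weight fraction O = 95.994 / 239.884 = 0.4002.

40.02 weight percent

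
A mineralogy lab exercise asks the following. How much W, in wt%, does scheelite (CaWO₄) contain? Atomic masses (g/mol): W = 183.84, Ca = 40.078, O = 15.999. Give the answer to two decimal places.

Formula mass = 1·40.078 + 1·183.84 + 4·15.999 = 287.914 g/mol, of which 183.840 g is W.
So W makes up 183.840/287.914 = 0.6385 of the mass, i.e. 63.85%.

63.85 wt%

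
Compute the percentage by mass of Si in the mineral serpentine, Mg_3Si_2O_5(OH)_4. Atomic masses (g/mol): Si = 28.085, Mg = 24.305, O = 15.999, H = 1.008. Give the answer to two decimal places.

20.27 weight percent

Formula mass = 3×24.305 + 2×28.085 + 9×15.999 + 4×1.008 = 277.108 g/mol, of which 56.170 g is Si.
So Si makes up 56.170/277.108 = 0.2027 of the mass, i.e. 20.27%.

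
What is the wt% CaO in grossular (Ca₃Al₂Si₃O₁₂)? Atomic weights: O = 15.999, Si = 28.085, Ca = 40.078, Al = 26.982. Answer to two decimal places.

37.35 wt%

M(Ca₃Al₂Si₃O₁₂) = 450.441 g/mol; M(CaO) = 56.077 g/mol.
Moles CaO per formula unit = 3 Ca ÷ 1 = 3.0000.
CaO fraction = (3.0000 × 56.077) / 450.441 = 168.231/450.441 = 0.3735.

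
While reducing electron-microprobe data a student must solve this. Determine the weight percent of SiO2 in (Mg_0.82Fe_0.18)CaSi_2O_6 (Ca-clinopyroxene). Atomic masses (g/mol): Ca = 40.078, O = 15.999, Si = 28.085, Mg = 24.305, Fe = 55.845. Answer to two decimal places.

M((Mg_0.82Fe_0.18)CaSi_2O_6) = 222.224 g/mol; M(SiO2) = 60.083 g/mol.
Moles SiO2 per formula unit = 2 Si ÷ 1 = 2.0000.
SiO2 fraction = (2.0000 × 60.083) / 222.224 = 120.166/222.224 = 0.5407.

54.07 wt%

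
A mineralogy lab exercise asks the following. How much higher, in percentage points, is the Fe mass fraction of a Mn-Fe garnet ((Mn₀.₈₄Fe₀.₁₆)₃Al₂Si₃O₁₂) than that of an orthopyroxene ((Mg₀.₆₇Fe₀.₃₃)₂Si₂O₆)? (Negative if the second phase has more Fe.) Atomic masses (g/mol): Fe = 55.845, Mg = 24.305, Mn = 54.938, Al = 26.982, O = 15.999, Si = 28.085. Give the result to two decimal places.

-11.22 percentage points

First mineral: 26.806 g Fe in 495.456 g formula = 5.41 wt% Fe.
Second mineral: 36.858 g Fe in 221.590 g formula = 16.63 wt% Fe.
5.41% − 16.63% gives a difference of -11.22 percentage points.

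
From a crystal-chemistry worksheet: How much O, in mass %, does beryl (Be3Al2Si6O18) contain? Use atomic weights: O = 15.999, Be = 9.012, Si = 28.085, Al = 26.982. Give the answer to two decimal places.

53.58 mass %

M(Be3Al2Si6O18) = 537.492 g/mol.
O contributes 18 × 15.999 = 287.982 g per mole.
287.982/537.492 = 0.5358 → 53.58%.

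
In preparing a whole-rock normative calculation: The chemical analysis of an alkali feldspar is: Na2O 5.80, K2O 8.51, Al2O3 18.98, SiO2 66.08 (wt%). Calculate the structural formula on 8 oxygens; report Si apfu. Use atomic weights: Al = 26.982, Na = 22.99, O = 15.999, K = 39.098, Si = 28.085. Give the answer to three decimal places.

2.991 Si apfu

5.80 wt% Na2O ÷ 61.979 g/mol = 0.09358 mol, giving 0.18716 Na and 0.09358 O.
8.51 wt% K2O ÷ 94.195 g/mol = 0.09034 mol, giving 0.18068 K and 0.09034 O.
18.98 wt% Al2O3 ÷ 101.961 g/mol = 0.18615 mol, giving 0.37230 Al and 0.55845 O.
66.08 wt% SiO2 ÷ 60.083 g/mol = 1.09981 mol, giving 1.09981 Si and 2.19962 O.
Oxygen sums to 2.94199; scaling by 8/2.94199 = 2.71925 puts the formula on 8 O.
Si: 1.09981 × 2.71925 = 2.991 atoms per formula unit.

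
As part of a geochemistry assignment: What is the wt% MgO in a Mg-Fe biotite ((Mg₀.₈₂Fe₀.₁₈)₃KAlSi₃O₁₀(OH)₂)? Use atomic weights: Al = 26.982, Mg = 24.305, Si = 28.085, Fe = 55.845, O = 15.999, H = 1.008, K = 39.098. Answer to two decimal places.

22.83 wt%

Formula mass = 434.286 g/mol.
2.46 Mg → 2.4600 mol MgO per formula unit; M(MgO) = 40.304, so MgO mass = 99.148 g.
99.148/434.286 × 100 = 22.83 wt%.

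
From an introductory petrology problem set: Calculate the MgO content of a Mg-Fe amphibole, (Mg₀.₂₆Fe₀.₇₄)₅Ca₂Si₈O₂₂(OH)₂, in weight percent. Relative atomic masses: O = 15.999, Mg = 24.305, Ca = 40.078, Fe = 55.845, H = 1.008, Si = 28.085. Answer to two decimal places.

5.64 wt%

M((Mg₀.₂₆Fe₀.₇₄)₅Ca₂Si₈O₂₂(OH)₂) = 929.051 g/mol; M(MgO) = 40.304 g/mol.
Moles MgO per formula unit = 1.30 Mg ÷ 1 = 1.3000.
MgO fraction = (1.3000 × 40.304) / 929.051 = 52.395/929.051 = 0.0564.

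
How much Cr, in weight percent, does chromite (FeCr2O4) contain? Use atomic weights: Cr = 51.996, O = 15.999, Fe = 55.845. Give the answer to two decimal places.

Formula mass = 1·55.845 + 2·51.996 + 4·15.999 = 223.833 g/mol, of which 103.992 g is Cr.
So Cr makes up 103.992/223.833 = 0.4646 of the mass, i.e. 46.46%.

46.46 weight percent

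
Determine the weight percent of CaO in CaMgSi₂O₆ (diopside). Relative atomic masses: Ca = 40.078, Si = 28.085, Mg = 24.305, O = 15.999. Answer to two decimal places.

M(CaMgSi₂O₆) = 216.547 g/mol; M(CaO) = 56.077 g/mol.
Moles CaO per formula unit = 1 Ca ÷ 1 = 1.0000.
CaO fraction = (1.0000 × 56.077) / 216.547 = 56.077/216.547 = 0.2590.

25.90 wt%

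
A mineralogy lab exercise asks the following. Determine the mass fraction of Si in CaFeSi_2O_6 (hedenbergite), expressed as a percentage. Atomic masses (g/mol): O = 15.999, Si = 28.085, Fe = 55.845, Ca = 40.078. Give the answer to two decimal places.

22.64 weight percent

Molar mass of CaFeSi_2O_6: 1·40.078 + 1·55.845 + 2·28.085 + 6·15.999 = 248.087 g/mol.
Mass of Si per formula unit: 2 × 28.085 = 56.170 g.
Weight fraction Si = 56.170 / 248.087 = 0.2264.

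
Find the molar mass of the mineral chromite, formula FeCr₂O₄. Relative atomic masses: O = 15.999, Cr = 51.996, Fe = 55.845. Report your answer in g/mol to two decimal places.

The formula mass is the sum 1*55.845 + 2*51.996 + 4*15.999.

223.83 g/mol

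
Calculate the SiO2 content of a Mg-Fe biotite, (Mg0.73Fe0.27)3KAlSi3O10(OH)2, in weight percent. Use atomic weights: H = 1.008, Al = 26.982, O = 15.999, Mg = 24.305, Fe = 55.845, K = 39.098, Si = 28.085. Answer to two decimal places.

Molar mass of (Mg0.73Fe0.27)3KAlSi3O10(OH)2 = 2.19×24.305 + 0.81×55.845 + 1×39.098 + 1×26.982 + 3×28.085 + 12×15.999 + 2×1.008 = 442.801 g/mol.
Each formula unit contains 3 Si, equivalent to 3/1 = 3.0000 mol SiO2.
M(SiO2) = 1×28.085 + 2×15.999 = 60.083 g/mol.
Mass of SiO2 per formula unit = 3.0000 × 60.083 = 180.249 g.
SiO2 wt% = 180.249 / 442.801 × 100 = 40.71%.

40.71 wt%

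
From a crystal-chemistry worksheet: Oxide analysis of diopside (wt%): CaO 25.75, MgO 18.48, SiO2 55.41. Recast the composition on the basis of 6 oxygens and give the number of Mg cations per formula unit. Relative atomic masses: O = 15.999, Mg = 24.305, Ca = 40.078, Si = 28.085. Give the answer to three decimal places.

CaO (M=56.077): mol = 0.45919; Ca = 0.45919, O = 0.45919.
MgO (M=40.304): mol = 0.45852; Mg = 0.45852, O = 0.45852.
SiO2 (M=60.083): mol = 0.92222; Si = 0.92222, O = 1.84444.
ΣO = 2.76215; factor = 6/ΣO = 2.17222.
Mg apfu = 0.45852 × 2.17222 = 0.996.

0.996 Mg apfu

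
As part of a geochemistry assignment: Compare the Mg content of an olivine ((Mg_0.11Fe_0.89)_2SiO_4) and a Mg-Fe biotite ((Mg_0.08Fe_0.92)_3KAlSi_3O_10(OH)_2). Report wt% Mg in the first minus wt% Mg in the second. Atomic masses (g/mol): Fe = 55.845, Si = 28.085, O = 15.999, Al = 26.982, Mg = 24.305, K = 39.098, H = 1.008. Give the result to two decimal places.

1.56 percentage points

M((Mg_0.11Fe_0.89)_2SiO_4) = 196.832 g/mol, so wt% Mg = 5.347/196.832 × 100 = 2.72%.
M((Mg_0.08Fe_0.92)_3KAlSi_3O_10(OH)_2) = 504.304 g/mol, so wt% Mg = 5.833/504.304 × 100 = 1.16%.
2.72 − 1.16 = 1.56 pp.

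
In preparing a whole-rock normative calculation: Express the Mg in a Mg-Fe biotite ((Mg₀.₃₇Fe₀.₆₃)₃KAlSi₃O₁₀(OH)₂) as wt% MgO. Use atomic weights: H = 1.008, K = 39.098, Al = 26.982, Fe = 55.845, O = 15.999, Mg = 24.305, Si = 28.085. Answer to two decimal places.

9.38 wt%

Molar mass of (Mg₀.₃₇Fe₀.₆₃)₃KAlSi₃O₁₀(OH)₂ = 1.11×24.305 + 1.89×55.845 + 1×39.098 + 1×26.982 + 3×28.085 + 12×15.999 + 2×1.008 = 476.865 g/mol.
Each formula unit contains 1.11 Mg, equivalent to 1.11/1 = 1.1100 mol MgO.
M(MgO) = 1×24.305 + 1×15.999 = 40.304 g/mol.
Mass of MgO per formula unit = 1.1100 × 40.304 = 44.737 g.
MgO wt% = 44.737 / 476.865 × 100 = 9.38%.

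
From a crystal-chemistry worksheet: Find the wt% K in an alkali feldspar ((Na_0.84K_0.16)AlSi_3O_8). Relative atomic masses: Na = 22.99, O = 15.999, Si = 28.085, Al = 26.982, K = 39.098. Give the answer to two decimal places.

2.36 weight percent

M((Na_0.84K_0.16)AlSi_3O_8) = 264.796 g/mol.
K contributes 0.16 × 39.098 = 6.256 g per mole.
6.256/264.796 = 0.0236 → 2.36%.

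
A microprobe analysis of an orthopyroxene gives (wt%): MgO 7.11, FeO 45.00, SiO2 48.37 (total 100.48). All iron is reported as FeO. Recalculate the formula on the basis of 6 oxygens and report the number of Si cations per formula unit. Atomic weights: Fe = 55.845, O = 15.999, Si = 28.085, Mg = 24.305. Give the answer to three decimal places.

MgO (M=40.304): mol = 0.17641; Mg = 0.17641, O = 0.17641.
FeO (M=71.844): mol = 0.62636; Fe = 0.62636, O = 0.62636.
SiO2 (M=60.083): mol = 0.80505; Si = 0.80505, O = 1.61010.
ΣO = 2.41287; factor = 6/ΣO = 2.48667.
Si apfu = 0.80505 × 2.48667 = 2.002.

2.002 Si apfu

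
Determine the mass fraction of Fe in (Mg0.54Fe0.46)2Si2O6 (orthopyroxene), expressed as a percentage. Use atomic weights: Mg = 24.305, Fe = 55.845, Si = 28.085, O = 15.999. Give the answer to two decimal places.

Molar mass of (Mg0.54Fe0.46)2Si2O6: 1.08*24.305 + 0.92*55.845 + 2*28.085 + 6*15.999 = 229.791 g/mol.
Mass of Fe per formula unit: 0.92 × 55.845 = 51.377 g.
Weight fraction Fe = 51.377 / 229.791 = 0.2236.

22.36 mass %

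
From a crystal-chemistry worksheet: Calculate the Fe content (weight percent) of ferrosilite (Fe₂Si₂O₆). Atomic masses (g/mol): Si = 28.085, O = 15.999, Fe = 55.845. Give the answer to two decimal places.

42.33 weight percent

M(Fe₂Si₂O₆) = 263.854 g/mol.
Fe contributes 2 × 55.845 = 111.690 g per mole.
111.690/263.854 = 0.4233 → 42.33%.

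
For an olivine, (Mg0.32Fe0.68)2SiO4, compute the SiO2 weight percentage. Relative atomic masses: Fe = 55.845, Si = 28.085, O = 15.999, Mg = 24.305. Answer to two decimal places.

Molar mass of (Mg0.32Fe0.68)2SiO4 = 0.64*24.305 + 1.36*55.845 + 1*28.085 + 4*15.999 = 183.585 g/mol.
Each formula unit contains 1 Si, equivalent to 1/1 = 1.0000 mol SiO2.
M(SiO2) = 1×28.085 + 2×15.999 = 60.083 g/mol.
Mass of SiO2 per formula unit = 1.0000 × 60.083 = 60.083 g.
SiO2 wt% = 60.083 / 183.585 × 100 = 32.73%.

32.73 wt%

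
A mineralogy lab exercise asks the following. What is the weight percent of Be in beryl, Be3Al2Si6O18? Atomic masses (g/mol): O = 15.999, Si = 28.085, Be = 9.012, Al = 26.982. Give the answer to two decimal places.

Molar mass of Be3Al2Si6O18: 3·9.012 + 2·26.982 + 6·28.085 + 18·15.999 = 537.492 g/mol.
Mass of Be per formula unit: 3 × 9.012 = 27.036 g.
Weight fraction Be = 27.036 / 537.492 = 0.0503.

5.03 wt%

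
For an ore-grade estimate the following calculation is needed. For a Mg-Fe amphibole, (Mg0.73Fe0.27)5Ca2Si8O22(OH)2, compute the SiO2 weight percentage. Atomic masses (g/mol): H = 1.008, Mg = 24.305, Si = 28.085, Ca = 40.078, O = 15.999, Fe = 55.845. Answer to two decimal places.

Formula mass = 854.932 g/mol.
8 Si → 8.0000 mol SiO2 per formula unit; M(SiO2) = 60.083, so SiO2 mass = 480.664 g.
480.664/854.932 × 100 = 56.22 wt%.

56.22 wt%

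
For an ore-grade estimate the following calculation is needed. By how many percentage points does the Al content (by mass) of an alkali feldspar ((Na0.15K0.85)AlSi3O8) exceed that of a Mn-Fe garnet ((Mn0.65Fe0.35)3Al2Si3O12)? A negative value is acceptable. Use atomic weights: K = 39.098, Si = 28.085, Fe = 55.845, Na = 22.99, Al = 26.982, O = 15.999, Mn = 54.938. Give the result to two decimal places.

-1.10 percentage points

First mineral: 26.982 g Al in 275.911 g formula = 9.78 wt% Al.
Second mineral: 53.964 g Al in 495.973 g formula = 10.88 wt% Al.
9.78% − 10.88% gives a difference of -1.10 percentage points.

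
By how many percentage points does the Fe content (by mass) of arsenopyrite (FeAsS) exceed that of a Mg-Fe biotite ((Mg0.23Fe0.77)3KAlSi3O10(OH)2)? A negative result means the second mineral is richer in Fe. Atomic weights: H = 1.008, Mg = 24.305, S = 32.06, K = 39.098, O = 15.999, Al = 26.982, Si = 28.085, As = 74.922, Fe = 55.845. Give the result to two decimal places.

Fe in FeAsS: molar mass 162.827 g/mol; 1×55.845 = 55.845 g → 34.30 wt%.
Fe in (Mg0.23Fe0.77)3KAlSi3O10(OH)2: molar mass 490.111 g/mol; 2.31×55.845 = 129.002 g → 26.32 wt%.
Difference = 34.30 − 26.32 = 7.98 percentage points.

7.98 percentage points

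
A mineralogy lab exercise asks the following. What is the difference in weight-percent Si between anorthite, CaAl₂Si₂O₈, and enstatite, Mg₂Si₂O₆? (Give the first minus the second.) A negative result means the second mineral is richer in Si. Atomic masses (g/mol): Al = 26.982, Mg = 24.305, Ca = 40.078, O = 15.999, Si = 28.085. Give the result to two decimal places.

-7.79 percentage points

M(CaAl₂Si₂O₈) = 278.204 g/mol, so wt% Si = 56.170/278.204 × 100 = 20.19%.
M(Mg₂Si₂O₆) = 200.774 g/mol, so wt% Si = 56.170/200.774 × 100 = 27.98%.
20.19 − 27.98 = -7.79 pp.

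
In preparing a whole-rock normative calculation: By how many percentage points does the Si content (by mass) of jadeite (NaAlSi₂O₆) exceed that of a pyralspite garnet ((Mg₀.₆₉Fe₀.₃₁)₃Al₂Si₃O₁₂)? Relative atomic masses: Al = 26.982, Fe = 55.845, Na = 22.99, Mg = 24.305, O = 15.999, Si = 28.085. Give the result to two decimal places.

Si in NaAlSi₂O₆: molar mass 202.136 g/mol; 2×28.085 = 56.170 g → 27.79 wt%.
Si in (Mg₀.₆₉Fe₀.₃₁)₃Al₂Si₃O₁₂: molar mass 432.454 g/mol; 3×28.085 = 84.255 g → 19.48 wt%.
Difference = 27.79 − 19.48 = 8.31 percentage points.

8.31 percentage points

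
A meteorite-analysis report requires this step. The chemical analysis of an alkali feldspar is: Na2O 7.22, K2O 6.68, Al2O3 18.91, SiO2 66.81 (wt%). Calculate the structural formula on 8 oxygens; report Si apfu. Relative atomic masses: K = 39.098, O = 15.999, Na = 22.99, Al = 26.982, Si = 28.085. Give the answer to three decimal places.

2.997 Si apfu

7.22 wt% Na2O ÷ 61.979 g/mol = 0.11649 mol, giving 0.23298 Na and 0.11649 O.
6.68 wt% K2O ÷ 94.195 g/mol = 0.07092 mol, giving 0.14184 K and 0.07092 O.
18.91 wt% Al2O3 ÷ 101.961 g/mol = 0.18546 mol, giving 0.37092 Al and 0.55638 O.
66.81 wt% SiO2 ÷ 60.083 g/mol = 1.11196 mol, giving 1.11196 Si and 2.22392 O.
Oxygen sums to 2.96771; scaling by 8/2.96771 = 2.69568 puts the formula on 8 O.
Si: 1.11196 × 2.69568 = 2.997 atoms per formula unit.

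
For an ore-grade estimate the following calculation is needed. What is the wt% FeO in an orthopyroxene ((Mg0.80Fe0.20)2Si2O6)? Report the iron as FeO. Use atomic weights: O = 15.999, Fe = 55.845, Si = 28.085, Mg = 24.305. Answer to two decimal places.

M((Mg0.80Fe0.20)2Si2O6) = 213.390 g/mol; M(FeO) = 71.844 g/mol.
Moles FeO per formula unit = 0.40 Fe ÷ 1 = 0.4000.
FeO fraction = (0.4000 × 71.844) / 213.390 = 28.738/213.390 = 0.1347.

13.47 wt%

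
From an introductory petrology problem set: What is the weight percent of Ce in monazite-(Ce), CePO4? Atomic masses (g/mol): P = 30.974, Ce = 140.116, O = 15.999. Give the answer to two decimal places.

M(CePO4) = 235.086 g/mol.
Ce contributes 1 × 140.116 = 140.116 g per mole.
140.116/235.086 = 0.5960 → 59.60%.

59.60 wt%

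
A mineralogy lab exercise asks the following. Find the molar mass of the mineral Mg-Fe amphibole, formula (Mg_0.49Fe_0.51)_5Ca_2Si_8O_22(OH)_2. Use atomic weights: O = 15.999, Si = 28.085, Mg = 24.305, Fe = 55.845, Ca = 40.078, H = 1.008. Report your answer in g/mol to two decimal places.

M = 2.45×24.305 + 2.55×55.845 + 2×40.078 + 8×28.085 + 24×15.999 + 2×1.008

892.78 g/mol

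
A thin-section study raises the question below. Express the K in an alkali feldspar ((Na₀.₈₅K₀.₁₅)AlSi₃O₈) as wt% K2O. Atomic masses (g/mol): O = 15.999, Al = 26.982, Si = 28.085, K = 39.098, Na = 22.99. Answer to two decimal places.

2.67 wt%

Molar mass of (Na₀.₈₅K₀.₁₅)AlSi₃O₈ = 0.85*22.99 + 0.15*39.098 + 1*26.982 + 3*28.085 + 8*15.999 = 264.635 g/mol.
Each formula unit contains 0.15 K, equivalent to 0.15/2 = 0.0750 mol K2O.
M(K2O) = 2×39.098 + 1×15.999 = 94.195 g/mol.
Mass of K2O per formula unit = 0.0750 × 94.195 = 7.065 g.
K2O wt% = 7.065 / 264.635 × 100 = 2.67%.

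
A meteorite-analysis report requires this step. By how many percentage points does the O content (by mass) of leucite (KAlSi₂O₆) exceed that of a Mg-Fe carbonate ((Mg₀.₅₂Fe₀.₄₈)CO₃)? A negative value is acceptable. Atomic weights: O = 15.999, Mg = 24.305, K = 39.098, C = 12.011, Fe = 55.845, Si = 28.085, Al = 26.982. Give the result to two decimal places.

O in KAlSi₂O₆: molar mass 218.244 g/mol; 6×15.999 = 95.994 g → 43.98 wt%.
O in (Mg₀.₅₂Fe₀.₄₈)CO₃: molar mass 99.452 g/mol; 3×15.999 = 47.997 g → 48.26 wt%.
Difference = 43.98 − 48.26 = -4.28 percentage points.

-4.28 percentage points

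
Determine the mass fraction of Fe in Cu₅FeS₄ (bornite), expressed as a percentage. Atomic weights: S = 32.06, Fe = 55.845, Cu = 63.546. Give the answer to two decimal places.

M(Cu₅FeS₄) = 501.815 g/mol.
Fe contributes 1 × 55.845 = 55.845 g per mole.
55.845/501.815 = 0.1113 → 11.13%.

11.13 wt%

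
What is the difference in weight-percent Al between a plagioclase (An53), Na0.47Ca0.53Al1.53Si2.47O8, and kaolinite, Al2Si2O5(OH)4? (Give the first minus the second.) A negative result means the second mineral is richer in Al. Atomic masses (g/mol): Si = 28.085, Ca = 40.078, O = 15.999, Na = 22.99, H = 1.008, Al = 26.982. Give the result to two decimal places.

-5.65 percentage points

M(Na0.47Ca0.53Al1.53Si2.47O8) = 270.691 g/mol, so wt% Al = 41.282/270.691 × 100 = 15.25%.
M(Al2Si2O5(OH)4) = 258.157 g/mol, so wt% Al = 53.964/258.157 × 100 = 20.90%.
15.25 − 20.90 = -5.65 pp.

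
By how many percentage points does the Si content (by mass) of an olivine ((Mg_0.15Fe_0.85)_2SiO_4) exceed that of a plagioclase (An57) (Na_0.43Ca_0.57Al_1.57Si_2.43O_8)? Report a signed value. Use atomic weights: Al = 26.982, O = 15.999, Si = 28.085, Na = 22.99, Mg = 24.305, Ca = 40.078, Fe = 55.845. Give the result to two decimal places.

-10.70 percentage points

M((Mg_0.15Fe_0.85)_2SiO_4) = 194.309 g/mol, so wt% Si = 28.085/194.309 × 100 = 14.45%.
M(Na_0.43Ca_0.57Al_1.57Si_2.43O_8) = 271.330 g/mol, so wt% Si = 68.247/271.330 × 100 = 25.15%.
14.45 − 25.15 = -10.70 pp.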